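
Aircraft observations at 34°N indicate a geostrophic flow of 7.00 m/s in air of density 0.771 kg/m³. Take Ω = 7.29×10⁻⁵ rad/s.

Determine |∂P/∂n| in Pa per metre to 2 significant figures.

Coriolis parameter at 34°N:
f = 2Ω sin φ = 2 × 7.29×10⁻⁵ × sin 34° = 8.15×10⁻⁵ s⁻¹
Geostrophic balance rearranged: |∂P/∂n| = f ρ V_g
|∂P/∂n| = 8.15×10⁻⁵ × 0.771 × 7.00 = 4.40×10⁻⁴ Pa/m

4.4×10⁻⁴ Pa/m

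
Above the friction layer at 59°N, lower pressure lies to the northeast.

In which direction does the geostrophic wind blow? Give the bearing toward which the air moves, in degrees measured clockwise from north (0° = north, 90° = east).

135°

The pressure-gradient force points toward the northeast (bearing 045°).
Geostrophic balance: in the Northern Hemisphere the Coriolis force deflects motion to the right, so the geostrophic wind blows 90° to the right of the pressure-gradient force (low pressure on the left).
Rotating 045° by 90° clockwise gives 135° — the wind blows toward the southeast.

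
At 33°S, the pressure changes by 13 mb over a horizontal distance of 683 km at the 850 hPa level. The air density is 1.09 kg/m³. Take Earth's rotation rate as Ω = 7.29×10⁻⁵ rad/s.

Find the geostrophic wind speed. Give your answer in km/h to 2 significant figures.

79 km/h

Coriolis parameter at 33°S:
f = 2Ω sin φ = 2 × 7.29×10⁻⁵ × sin 33° = 7.94×10⁻⁵ s⁻¹
Pressure gradient: |∂P/∂n| = 1300 Pa / 683000 m = 1.90×10⁻³ Pa/m
Geostrophic balance (pressure-gradient force = Coriolis force):
V_g = (1/(fρ)) |∂P/∂n| = 1.90×10⁻³ / (7.94×10⁻⁵ × 1.09) = 22.0 m/s
Converting: 22.0 m/s × 3.6 = 79 km/h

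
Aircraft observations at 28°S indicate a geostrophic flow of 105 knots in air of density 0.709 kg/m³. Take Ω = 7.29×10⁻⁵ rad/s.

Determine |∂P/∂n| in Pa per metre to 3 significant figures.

2.62×10⁻³ Pa/m

Coriolis parameter at 28°S:
f = 2Ω sin φ = 2 × 7.29×10⁻⁵ × sin 28° = 6.84×10⁻⁵ s⁻¹
Wind speed in SI: 105 knots = 54.0 m/s
Geostrophic balance rearranged: |∂P/∂n| = f ρ V_g
|∂P/∂n| = 6.84×10⁻⁵ × 0.709 × 54.0 = 2.62×10⁻³ Pa/m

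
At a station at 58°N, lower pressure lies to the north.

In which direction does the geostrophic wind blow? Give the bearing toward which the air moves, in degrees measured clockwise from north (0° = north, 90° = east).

The pressure-gradient force points toward the north (bearing 000°).
Geostrophic balance: in the Northern Hemisphere the Coriolis force deflects motion to the right, so the geostrophic wind blows 90° to the right of the pressure-gradient force (low pressure on the left).
Rotating 000° by 90° clockwise gives 090° — the wind blows toward the east.

090°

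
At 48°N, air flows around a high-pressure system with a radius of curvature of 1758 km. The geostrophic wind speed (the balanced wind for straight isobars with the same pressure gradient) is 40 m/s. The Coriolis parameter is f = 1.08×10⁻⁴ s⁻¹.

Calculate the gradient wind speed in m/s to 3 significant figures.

Around a high, pressure-gradient force acts outward with centrifugal, so Coriolis balances both:
fV = (1/ρ)|∂P/∂n| + V²/R  →  V² − fR·V + fR·V_g = 0
With fR = 1.08×10⁻⁴ × 1758×10³ m = 190 m/s:
V = [fR − √((fR)² − 4 fR V_g)]/2 = [190 − √(190² − 4×190×40)]/2 = 57.3 m/s
Supergeostrophic (V > V_g = 40 m/s), as expected around a high.

57.3 m/s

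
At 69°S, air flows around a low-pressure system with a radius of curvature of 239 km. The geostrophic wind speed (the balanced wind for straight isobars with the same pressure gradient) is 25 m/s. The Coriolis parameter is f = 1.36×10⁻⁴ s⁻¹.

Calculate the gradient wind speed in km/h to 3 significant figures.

Around a low, centrifugal force acts outward with Coriolis, so pressure-gradient force balances both:
(1/ρ)|∂P/∂n| = fV + V²/R  →  V² + fR·V − fR·V_g = 0
With fR = 1.36×10⁻⁴ × 239×10³ m = 32.5 m/s:
V = [−fR + √((fR)² + 4 fR V_g)]/2 = [−32.5 + √(32.5² + 4×32.5×25)]/2 = 16.6 m/s
Subgeostrophic (V < V_g = 25 m/s), as expected around a low.
Converting: 16.6 m/s × 3.6 = 59.6 km/h

59.6 km/h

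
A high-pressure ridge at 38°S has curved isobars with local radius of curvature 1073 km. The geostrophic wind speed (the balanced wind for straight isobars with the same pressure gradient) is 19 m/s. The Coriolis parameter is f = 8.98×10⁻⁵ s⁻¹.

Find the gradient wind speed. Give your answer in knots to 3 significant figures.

50.6 knots

Around a high, pressure-gradient force acts outward with centrifugal, so Coriolis balances both:
fV = (1/ρ)|∂P/∂n| + V²/R  →  V² − fR·V + fR·V_g = 0
With fR = 8.98×10⁻⁵ × 1073×10³ m = 96.4 m/s:
V = [fR − √((fR)² − 4 fR V_g)]/2 = [96.4 − √(96.4² − 4×96.4×19)]/2 = 26 m/s
Supergeostrophic (V > V_g = 19 m/s), as expected around a high.
Converting: 26 m/s × 1.944 = 50.6 knots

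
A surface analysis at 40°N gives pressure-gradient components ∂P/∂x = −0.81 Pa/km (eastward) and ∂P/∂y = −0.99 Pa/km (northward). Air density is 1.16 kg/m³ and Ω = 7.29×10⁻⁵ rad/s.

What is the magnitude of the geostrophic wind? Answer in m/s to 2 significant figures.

12 m/s

Coriolis parameter at 40°N:
f = 2Ω sin φ = 2 × 7.29×10⁻⁵ × sin 40° = 9.37×10⁻⁵ s⁻¹
Component geostrophic relations (x east, y north):
u_g = −(1/(fρ)) ∂P/∂y,  v_g = (1/(fρ)) ∂P/∂x
u_g = −(−0.99×10⁻³)/(9.37×10⁻⁵ × 1.16) = 9.11 m/s;  v_g = (−0.81×10⁻³)/(9.37×10⁻⁵ × 1.16) = −7.45 m/s
|V_g| = √(u_g² + v_g²) = 11.8 m/s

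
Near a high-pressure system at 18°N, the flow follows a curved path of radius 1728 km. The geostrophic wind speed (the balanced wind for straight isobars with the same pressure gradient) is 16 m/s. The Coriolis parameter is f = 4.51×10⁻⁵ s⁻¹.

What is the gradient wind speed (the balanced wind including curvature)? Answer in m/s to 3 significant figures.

Around a high, pressure-gradient force acts outward with centrifugal, so Coriolis balances both:
fV = (1/ρ)|∂P/∂n| + V²/R  →  V² − fR·V + fR·V_g = 0
With fR = 4.51×10⁻⁵ × 1728×10³ m = 77.9 m/s:
V = [fR − √((fR)² − 4 fR V_g)]/2 = [77.9 − √(77.9² − 4×77.9×16)]/2 = 22.5 m/s
Supergeostrophic (V > V_g = 16 m/s), as expected around a high.

22.5 m/s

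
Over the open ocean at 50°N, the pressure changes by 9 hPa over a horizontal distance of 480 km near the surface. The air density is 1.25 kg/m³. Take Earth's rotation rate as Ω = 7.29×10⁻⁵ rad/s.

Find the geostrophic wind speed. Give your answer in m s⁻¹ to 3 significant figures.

Coriolis parameter at 50°N:
f = 2Ω sin φ = 2 × 7.29×10⁻⁵ × sin 50° = 1.12×10⁻⁴ s⁻¹
Pressure gradient: |∂P/∂n| = 900 Pa / 480000 m = 1.88×10⁻³ Pa/m
Geostrophic balance (pressure-gradient force = Coriolis force):
V_g = (1/(fρ)) |∂P/∂n| = 1.88×10⁻³ / (1.12×10⁻⁴ × 1.25) = 13.4 m/s

13.4 m s⁻¹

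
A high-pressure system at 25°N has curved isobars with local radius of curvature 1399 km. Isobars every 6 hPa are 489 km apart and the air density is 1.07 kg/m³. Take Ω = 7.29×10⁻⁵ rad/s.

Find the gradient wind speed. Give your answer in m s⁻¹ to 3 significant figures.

27.2 m s⁻¹

Coriolis parameter at 25°N:
f = 2Ω sin φ = 2 × 7.29×10⁻⁵ × sin 25° = 6.16×10⁻⁵ s⁻¹
Pressure gradient: |∂P/∂n| = 600 Pa / 489000 m = 1.23×10⁻³ Pa/m
Geostrophic speed: V_g = |∂P/∂n|/(fρ) = 1.23×10⁻³/(6.16×10⁻⁵ × 1.07) = 18.6 m/s
Around a high, pressure-gradient force acts outward with centrifugal, so Coriolis balances both:
fV = (1/ρ)|∂P/∂n| + V²/R  →  V² − fR·V + fR·V_g = 0
With fR = 6.16×10⁻⁵ × 1399×10³ m = 86.2 m/s:
V = [fR − √((fR)² − 4 fR V_g)]/2 = [86.2 − √(86.2² − 4×86.2×18.6)]/2 = 27.2 m/s
Supergeostrophic (V > V_g = 18.6 m/s), as expected around a high.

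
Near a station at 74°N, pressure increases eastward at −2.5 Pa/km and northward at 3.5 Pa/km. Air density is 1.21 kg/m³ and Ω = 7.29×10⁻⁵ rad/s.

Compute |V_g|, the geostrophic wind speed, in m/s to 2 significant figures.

Coriolis parameter at 74°N:
f = 2Ω sin φ = 2 × 7.29×10⁻⁵ × sin 74° = 1.40×10⁻⁴ s⁻¹
Component geostrophic relations (x east, y north):
u_g = −(1/(fρ)) ∂P/∂y,  v_g = (1/(fρ)) ∂P/∂x
u_g = −(3.5×10⁻³)/(1.40×10⁻⁴ × 1.21) = −20.6 m/s;  v_g = (−2.5×10⁻³)/(1.40×10⁻⁴ × 1.21) = −14.7 m/s
|V_g| = √(u_g² + v_g²) = 25.4 m/s

25 m/s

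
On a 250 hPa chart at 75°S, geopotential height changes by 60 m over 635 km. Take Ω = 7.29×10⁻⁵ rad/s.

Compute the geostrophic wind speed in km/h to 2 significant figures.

Coriolis parameter at 75°S:
f = 2Ω sin φ = 2 × 7.29×10⁻⁵ × sin 75° = 1.41×10⁻⁴ s⁻¹
Height gradient: |∂Z/∂n| = 60 m / 635000 m = 9.45×10⁻⁵
On a pressure surface, geostrophic balance gives V_g = (g/f)|∂Z/∂n|:
V_g = 9.81 × 9.45×10⁻⁵ / 1.41×10⁻⁴ = 6.58 m/s
Converting: 6.58 m/s × 3.6 = 24 km/h

24 km/h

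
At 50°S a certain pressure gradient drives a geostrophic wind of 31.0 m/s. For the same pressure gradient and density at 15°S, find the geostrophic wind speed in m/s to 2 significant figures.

With the same pressure gradient and density, V_g ∝ 1/f ∝ 1/sin φ.
V₂ = V₁ · sin φ₁ / sin φ₂ = 31.0 × sin 50° / sin 15°
V₂ = 31.0 × 0.7660/0.2588 = 92 m/s

92 m/s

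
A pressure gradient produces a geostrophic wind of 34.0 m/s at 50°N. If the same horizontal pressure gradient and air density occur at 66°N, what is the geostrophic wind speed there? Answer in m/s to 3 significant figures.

28.5 m/s

With the same pressure gradient and density, V_g ∝ 1/f ∝ 1/sin φ.
V₂ = V₁ · sin φ₁ / sin φ₂ = 34.0 × sin 50° / sin 66°
V₂ = 34.0 × 0.7660/0.9135 = 28.5 m/s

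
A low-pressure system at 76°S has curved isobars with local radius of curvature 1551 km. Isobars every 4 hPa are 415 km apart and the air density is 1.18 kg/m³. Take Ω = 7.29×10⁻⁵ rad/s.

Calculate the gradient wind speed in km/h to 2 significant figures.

20 km/h

Coriolis parameter at 76°S:
f = 2Ω sin φ = 2 × 7.29×10⁻⁵ × sin 76° = 1.41×10⁻⁴ s⁻¹
Pressure gradient: |∂P/∂n| = 400 Pa / 415000 m = 9.64×10⁻⁴ Pa/m
Geostrophic speed: V_g = |∂P/∂n|/(fρ) = 9.64×10⁻⁴/(1.41×10⁻⁴ × 1.18) = 5.77 m/s
Around a low, centrifugal force acts outward with Coriolis, so pressure-gradient force balances both:
(1/ρ)|∂P/∂n| = fV + V²/R  →  V² + fR·V − fR·V_g = 0
With fR = 1.41×10⁻⁴ × 1551×10³ m = 219 m/s:
V = [−fR + √((fR)² + 4 fR V_g)]/2 = [−219 + √(219² + 4×219×5.77)]/2 = 5.63 m/s
Subgeostrophic (V < V_g = 5.77 m/s), as expected around a low.
Converting: 5.63 m/s × 3.6 = 20 km/h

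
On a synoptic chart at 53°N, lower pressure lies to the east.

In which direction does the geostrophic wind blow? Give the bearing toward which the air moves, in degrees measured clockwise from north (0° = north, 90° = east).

180°

The pressure-gradient force points toward the east (bearing 090°).
Geostrophic balance: in the Northern Hemisphere the Coriolis force deflects motion to the right, so the geostrophic wind blows 90° to the right of the pressure-gradient force (low pressure on the left).
Rotating 090° by 90° clockwise gives 180° — the wind blows toward the south.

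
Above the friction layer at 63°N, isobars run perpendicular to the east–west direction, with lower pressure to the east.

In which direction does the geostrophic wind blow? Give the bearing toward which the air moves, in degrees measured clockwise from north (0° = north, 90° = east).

180°

The pressure-gradient force points toward the east (bearing 090°).
Geostrophic balance: in the Northern Hemisphere the Coriolis force deflects motion to the right, so the geostrophic wind blows 90° to the right of the pressure-gradient force (low pressure on the left).
Rotating 090° by 90° clockwise gives 180° — the wind blows toward the south.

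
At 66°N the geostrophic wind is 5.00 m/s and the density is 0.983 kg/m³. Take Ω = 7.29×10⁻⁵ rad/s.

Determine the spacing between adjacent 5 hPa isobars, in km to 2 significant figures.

760 km

Coriolis parameter at 66°N:
f = 2Ω sin φ = 2 × 7.29×10⁻⁵ × sin 66° = 1.33×10⁻⁴ s⁻¹
Geostrophic balance rearranged: |∂P/∂n| = f ρ V_g
|∂P/∂n| = 1.33×10⁻⁴ × 0.983 × 5.00 = 6.55×10⁻⁴ Pa/m
Isobar spacing: Δn = ΔP/|∂P/∂n| = 500 Pa / 6.55×10⁻⁴ Pa/m = 763763 m ≈ 760 km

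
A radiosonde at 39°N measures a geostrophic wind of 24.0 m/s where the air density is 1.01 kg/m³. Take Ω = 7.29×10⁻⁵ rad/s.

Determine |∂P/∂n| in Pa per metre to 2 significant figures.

Coriolis parameter at 39°N:
f = 2Ω sin φ = 2 × 7.29×10⁻⁵ × sin 39° = 9.18×10⁻⁵ s⁻¹
Geostrophic balance rearranged: |∂P/∂n| = f ρ V_g
|∂P/∂n| = 9.18×10⁻⁵ × 1.01 × 24.0 = 2.22×10⁻³ Pa/m

2.2×10⁻³ Pa/m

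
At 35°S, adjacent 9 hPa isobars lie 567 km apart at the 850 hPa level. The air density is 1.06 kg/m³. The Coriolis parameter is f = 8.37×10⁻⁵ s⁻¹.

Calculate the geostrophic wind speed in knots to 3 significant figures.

34.8 knots

Pressure gradient: |∂P/∂n| = 900 Pa / 567000 m = 1.59×10⁻³ Pa/m
Geostrophic balance (pressure-gradient force = Coriolis force):
V_g = (1/(fρ)) |∂P/∂n| = 1.59×10⁻³ / (8.37×10⁻⁵ × 1.06) = 17.9 m/s
Converting: 17.9 m/s × 1.944 = 34.8 knots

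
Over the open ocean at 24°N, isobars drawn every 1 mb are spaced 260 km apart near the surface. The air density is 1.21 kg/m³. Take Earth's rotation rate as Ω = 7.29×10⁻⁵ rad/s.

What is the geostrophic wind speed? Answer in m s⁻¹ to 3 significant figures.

5.36 m s⁻¹

Coriolis parameter at 24°N:
f = 2Ω sin φ = 2 × 7.29×10⁻⁵ × sin 24° = 5.93×10⁻⁵ s⁻¹
Pressure gradient: |∂P/∂n| = 100 Pa / 260000 m = 3.85×10⁻⁴ Pa/m
Geostrophic balance (pressure-gradient force = Coriolis force):
V_g = (1/(fρ)) |∂P/∂n| = 3.85×10⁻⁴ / (5.93×10⁻⁵ × 1.21) = 5.36 m/s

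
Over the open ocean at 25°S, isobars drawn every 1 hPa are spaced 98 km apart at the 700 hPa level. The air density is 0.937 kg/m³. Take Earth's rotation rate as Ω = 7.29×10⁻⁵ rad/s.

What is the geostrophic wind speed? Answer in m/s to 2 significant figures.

Coriolis parameter at 25°S:
f = 2Ω sin φ = 2 × 7.29×10⁻⁵ × sin 25° = 6.16×10⁻⁵ s⁻¹
Pressure gradient: |∂P/∂n| = 100 Pa / 98000 m = 1.02×10⁻³ Pa/m
Geostrophic balance (pressure-gradient force = Coriolis force):
V_g = (1/(fρ)) |∂P/∂n| = 1.02×10⁻³ / (6.16×10⁻⁵ × 0.937) = 17.7 m/s

18 m/s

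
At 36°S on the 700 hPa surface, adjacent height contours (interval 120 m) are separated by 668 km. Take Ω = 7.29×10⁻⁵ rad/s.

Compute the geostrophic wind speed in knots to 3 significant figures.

40.0 knots

Coriolis parameter at 36°S:
f = 2Ω sin φ = 2 × 7.29×10⁻⁵ × sin 36° = 8.57×10⁻⁵ s⁻¹
Height gradient: |∂Z/∂n| = 120 m / 668000 m = 1.80×10⁻⁴
On a pressure surface, geostrophic balance gives V_g = (g/f)|∂Z/∂n|:
V_g = 9.81 × 1.80×10⁻⁴ / 8.57×10⁻⁵ = 20.6 m/s
Converting: 20.6 m/s × 1.944 = 40.0 knots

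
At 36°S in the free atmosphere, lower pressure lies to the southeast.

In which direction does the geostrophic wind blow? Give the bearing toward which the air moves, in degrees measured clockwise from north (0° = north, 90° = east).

The pressure-gradient force points toward the southeast (bearing 135°).
Geostrophic balance: in the Southern Hemisphere the Coriolis force deflects motion to the left, so the geostrophic wind blows 90° to the left of the pressure-gradient force (low pressure on the right).
Rotating 135° by 90° counterclockwise gives 045° — the wind blows toward the northeast.

045°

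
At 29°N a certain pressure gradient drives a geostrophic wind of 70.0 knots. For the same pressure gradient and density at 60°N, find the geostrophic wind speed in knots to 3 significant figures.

39.2 knots

With the same pressure gradient and density, V_g ∝ 1/f ∝ 1/sin φ.
V₂ = V₁ · sin φ₁ / sin φ₂ = 70.0 × sin 29° / sin 60°
V₂ = 70.0 × 0.4848/0.8660 = 39.2 knots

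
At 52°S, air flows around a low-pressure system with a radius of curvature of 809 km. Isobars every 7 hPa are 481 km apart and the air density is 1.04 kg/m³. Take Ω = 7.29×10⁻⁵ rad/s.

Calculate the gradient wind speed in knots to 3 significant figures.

Coriolis parameter at 52°S:
f = 2Ω sin φ = 2 × 7.29×10⁻⁵ × sin 52° = 1.15×10⁻⁴ s⁻¹
Pressure gradient: |∂P/∂n| = 700 Pa / 481000 m = 1.46×10⁻³ Pa/m
Geostrophic speed: V_g = |∂P/∂n|/(fρ) = 1.46×10⁻³/(1.15×10⁻⁴ × 1.04) = 12.2 m/s
Around a low, centrifugal force acts outward with Coriolis, so pressure-gradient force balances both:
(1/ρ)|∂P/∂n| = fV + V²/R  →  V² + fR·V − fR·V_g = 0
With fR = 1.15×10⁻⁴ × 809×10³ m = 92.9 m/s:
V = [−fR + √((fR)² + 4 fR V_g)]/2 = [−92.9 + √(92.9² + 4×92.9×12.2)]/2 = 10.9 m/s
Subgeostrophic (V < V_g = 12.2 m/s), as expected around a low.
Converting: 10.9 m/s × 1.944 = 21.2 knots

21.2 knots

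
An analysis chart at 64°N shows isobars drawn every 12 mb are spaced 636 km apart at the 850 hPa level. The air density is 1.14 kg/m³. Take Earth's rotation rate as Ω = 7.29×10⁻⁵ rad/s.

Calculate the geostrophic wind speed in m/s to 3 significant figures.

Coriolis parameter at 64°N:
f = 2Ω sin φ = 2 × 7.29×10⁻⁵ × sin 64° = 1.31×10⁻⁴ s⁻¹
Pressure gradient: |∂P/∂n| = 1200 Pa / 636000 m = 1.89×10⁻³ Pa/m
Geostrophic balance (pressure-gradient force = Coriolis force):
V_g = (1/(fρ)) |∂P/∂n| = 1.89×10⁻³ / (1.31×10⁻⁴ × 1.14) = 12.6 m/s

12.6 m/s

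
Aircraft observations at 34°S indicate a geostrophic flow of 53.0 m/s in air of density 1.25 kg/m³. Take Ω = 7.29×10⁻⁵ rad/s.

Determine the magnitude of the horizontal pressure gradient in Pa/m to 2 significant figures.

Coriolis parameter at 34°S:
f = 2Ω sin φ = 2 × 7.29×10⁻⁵ × sin 34° = 8.15×10⁻⁵ s⁻¹
Geostrophic balance rearranged: |∂P/∂n| = f ρ V_g
|∂P/∂n| = 8.15×10⁻⁵ × 1.25 × 53.0 = 5.40×10⁻³ Pa/m

5.4×10⁻³ Pa/m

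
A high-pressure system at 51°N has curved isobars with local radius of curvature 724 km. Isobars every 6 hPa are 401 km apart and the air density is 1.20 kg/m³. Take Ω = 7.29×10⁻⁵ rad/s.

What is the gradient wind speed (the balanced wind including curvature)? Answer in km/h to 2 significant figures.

47 km/h

Coriolis parameter at 51°N:
f = 2Ω sin φ = 2 × 7.29×10⁻⁵ × sin 51° = 1.13×10⁻⁴ s⁻¹
Pressure gradient: |∂P/∂n| = 600 Pa / 401000 m = 1.50×10⁻³ Pa/m
Geostrophic speed: V_g = |∂P/∂n|/(fρ) = 1.50×10⁻³/(1.13×10⁻⁴ × 1.20) = 11.0 m/s
Around a high, pressure-gradient force acts outward with centrifugal, so Coriolis balances both:
fV = (1/ρ)|∂P/∂n| + V²/R  →  V² − fR·V + fR·V_g = 0
With fR = 1.13×10⁻⁴ × 724×10³ m = 82.0 m/s:
V = [fR − √((fR)² − 4 fR V_g)]/2 = [82.0 − √(82.0² − 4×82.0×11)]/2 = 13.1 m/s
Supergeostrophic (V > V_g = 11 m/s), as expected around a high.
Converting: 13.1 m/s × 3.6 = 47 km/h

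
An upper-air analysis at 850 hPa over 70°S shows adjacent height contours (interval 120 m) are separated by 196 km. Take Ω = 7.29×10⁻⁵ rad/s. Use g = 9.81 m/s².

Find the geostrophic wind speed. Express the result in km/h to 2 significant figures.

Coriolis parameter at 70°S:
f = 2Ω sin φ = 2 × 7.29×10⁻⁵ × sin 70° = 1.37×10⁻⁴ s⁻¹
Height gradient: |∂Z/∂n| = 120 m / 196000 m = 6.12×10⁻⁴
On a pressure surface, geostrophic balance gives V_g = (g/f)|∂Z/∂n|:
V_g = 9.81 × 6.12×10⁻⁴ / 1.37×10⁻⁴ = 43.8 m/s
Converting: 43.8 m/s × 3.6 = 160 km/h

160 km/h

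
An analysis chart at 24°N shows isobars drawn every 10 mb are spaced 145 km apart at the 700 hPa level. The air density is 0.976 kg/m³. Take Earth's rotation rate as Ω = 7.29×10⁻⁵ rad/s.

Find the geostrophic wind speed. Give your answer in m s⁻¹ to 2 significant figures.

Coriolis parameter at 24°N:
f = 2Ω sin φ = 2 × 7.29×10⁻⁵ × sin 24° = 5.93×10⁻⁵ s⁻¹
Pressure gradient: |∂P/∂n| = 1000 Pa / 145000 m = 6.90×10⁻³ Pa/m
Geostrophic balance (pressure-gradient force = Coriolis force):
V_g = (1/(fρ)) |∂P/∂n| = 6.90×10⁻³ / (5.93×10⁻⁵ × 0.976) = 119 m/s

120 m s⁻¹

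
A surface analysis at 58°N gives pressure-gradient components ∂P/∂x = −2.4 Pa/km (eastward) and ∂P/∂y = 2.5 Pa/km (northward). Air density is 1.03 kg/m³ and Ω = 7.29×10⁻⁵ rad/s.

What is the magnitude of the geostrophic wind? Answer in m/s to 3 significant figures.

27.2 m/s

Coriolis parameter at 58°N:
f = 2Ω sin φ = 2 × 7.29×10⁻⁵ × sin 58° = 1.24×10⁻⁴ s⁻¹
Component geostrophic relations (x east, y north):
u_g = −(1/(fρ)) ∂P/∂y,  v_g = (1/(fρ)) ∂P/∂x
u_g = −(2.5×10⁻³)/(1.24×10⁻⁴ × 1.03) = −19.6 m/s;  v_g = (−2.4×10⁻³)/(1.24×10⁻⁴ × 1.03) = −18.8 m/s
|V_g| = √(u_g² + v_g²) = 27.2 m/s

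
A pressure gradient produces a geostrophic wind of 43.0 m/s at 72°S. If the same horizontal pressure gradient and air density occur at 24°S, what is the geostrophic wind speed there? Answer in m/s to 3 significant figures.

With the same pressure gradient and density, V_g ∝ 1/f ∝ 1/sin φ.
V₂ = V₁ · sin φ₁ / sin φ₂ = 43.0 × sin 72° / sin 24°
V₂ = 43.0 × 0.9511/0.4067 = 101 m/s

101 m/s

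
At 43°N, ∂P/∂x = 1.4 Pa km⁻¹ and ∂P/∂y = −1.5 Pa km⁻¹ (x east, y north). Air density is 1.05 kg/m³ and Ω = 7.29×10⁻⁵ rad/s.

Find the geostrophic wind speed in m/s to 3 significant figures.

Coriolis parameter at 43°N:
f = 2Ω sin φ = 2 × 7.29×10⁻⁵ × sin 43° = 9.94×10⁻⁵ s⁻¹
Component geostrophic relations (x east, y north):
u_g = −(1/(fρ)) ∂P/∂y,  v_g = (1/(fρ)) ∂P/∂x
u_g = −(−1.5×10⁻³)/(9.94×10⁻⁵ × 1.05) = 14.4 m/s;  v_g = (1.4×10⁻³)/(9.94×10⁻⁵ × 1.05) = 13.4 m/s
|V_g| = √(u_g² + v_g²) = 19.7 m/s

19.7 m/s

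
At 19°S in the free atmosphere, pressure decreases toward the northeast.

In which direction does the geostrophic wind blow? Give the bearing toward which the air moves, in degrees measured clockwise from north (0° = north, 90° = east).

The pressure-gradient force points toward the northeast (bearing 045°).
Geostrophic balance: in the Southern Hemisphere the Coriolis force deflects motion to the left, so the geostrophic wind blows 90° to the left of the pressure-gradient force (low pressure on the right).
Rotating 045° by 90° counterclockwise gives 315° — the wind blows toward the northwest.

315°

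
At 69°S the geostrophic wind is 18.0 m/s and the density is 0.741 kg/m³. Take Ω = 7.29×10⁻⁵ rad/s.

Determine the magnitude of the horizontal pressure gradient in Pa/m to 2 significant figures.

1.8×10⁻³ Pa/m

Coriolis parameter at 69°S:
f = 2Ω sin φ = 2 × 7.29×10⁻⁵ × sin 69° = 1.36×10⁻⁴ s⁻¹
Geostrophic balance rearranged: |∂P/∂n| = f ρ V_g
|∂P/∂n| = 1.36×10⁻⁴ × 0.741 × 18.0 = 1.82×10⁻³ Pa/m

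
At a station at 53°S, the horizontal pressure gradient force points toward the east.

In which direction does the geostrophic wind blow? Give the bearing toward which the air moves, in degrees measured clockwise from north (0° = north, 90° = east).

The pressure-gradient force points toward the east (bearing 090°).
Geostrophic balance: in the Southern Hemisphere the Coriolis force deflects motion to the left, so the geostrophic wind blows 90° to the left of the pressure-gradient force (low pressure on the right).
Rotating 090° by 90° counterclockwise gives 000° — the wind blows toward the north.

000°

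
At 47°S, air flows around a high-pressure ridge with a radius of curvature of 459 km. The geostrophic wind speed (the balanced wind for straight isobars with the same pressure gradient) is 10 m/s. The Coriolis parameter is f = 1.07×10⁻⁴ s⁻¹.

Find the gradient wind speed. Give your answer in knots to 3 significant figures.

27.2 knots

Around a high, pressure-gradient force acts outward with centrifugal, so Coriolis balances both:
fV = (1/ρ)|∂P/∂n| + V²/R  →  V² − fR·V + fR·V_g = 0
With fR = 1.07×10⁻⁴ × 459×10³ m = 49.1 m/s:
V = [fR − √((fR)² − 4 fR V_g)]/2 = [49.1 − √(49.1² − 4×49.1×10)]/2 = 14 m/s
Supergeostrophic (V > V_g = 10 m/s), as expected around a high.
Converting: 14 m/s × 1.944 = 27.2 knots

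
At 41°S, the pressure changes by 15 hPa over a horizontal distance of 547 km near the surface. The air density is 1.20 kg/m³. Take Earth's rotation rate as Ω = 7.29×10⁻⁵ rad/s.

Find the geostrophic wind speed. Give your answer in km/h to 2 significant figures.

Coriolis parameter at 41°S:
f = 2Ω sin φ = 2 × 7.29×10⁻⁵ × sin 41° = 9.57×10⁻⁵ s⁻¹
Pressure gradient: |∂P/∂n| = 1500 Pa / 547000 m = 2.74×10⁻³ Pa/m
Geostrophic balance (pressure-gradient force = Coriolis force):
V_g = (1/(fρ)) |∂P/∂n| = 2.74×10⁻³ / (9.57×10⁻⁵ × 1.20) = 23.9 m/s
Converting: 23.9 m/s × 3.6 = 86 km/h

86 km/h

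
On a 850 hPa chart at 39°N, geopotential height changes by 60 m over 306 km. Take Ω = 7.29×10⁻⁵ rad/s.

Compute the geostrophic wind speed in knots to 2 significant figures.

41 knots

Coriolis parameter at 39°N:
f = 2Ω sin φ = 2 × 7.29×10⁻⁵ × sin 39° = 9.18×10⁻⁵ s⁻¹
Height gradient: |∂Z/∂n| = 60 m / 306000 m = 1.96×10⁻⁴
On a pressure surface, geostrophic balance gives V_g = (g/f)|∂Z/∂n|:
V_g = 9.81 × 1.96×10⁻⁴ / 9.18×10⁻⁵ = 21.0 m/s
Converting: 21.0 m/s × 1.944 = 41 knots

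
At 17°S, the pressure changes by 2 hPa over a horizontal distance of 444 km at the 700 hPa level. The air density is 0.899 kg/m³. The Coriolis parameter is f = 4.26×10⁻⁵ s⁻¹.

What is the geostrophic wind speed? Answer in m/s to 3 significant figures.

Pressure gradient: |∂P/∂n| = 200 Pa / 444000 m = 4.50×10⁻⁴ Pa/m
Geostrophic balance (pressure-gradient force = Coriolis force):
V_g = (1/(fρ)) |∂P/∂n| = 4.50×10⁻⁴ / (4.26×10⁻⁵ × 0.899) = 11.8 m/s

11.8 m/s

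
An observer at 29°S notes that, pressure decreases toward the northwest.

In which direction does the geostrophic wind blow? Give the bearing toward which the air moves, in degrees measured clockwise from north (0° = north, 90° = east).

225°

The pressure-gradient force points toward the northwest (bearing 315°).
Geostrophic balance: in the Southern Hemisphere the Coriolis force deflects motion to the left, so the geostrophic wind blows 90° to the left of the pressure-gradient force (low pressure on the right).
Rotating 315° by 90° counterclockwise gives 225° — the wind blows toward the southwest.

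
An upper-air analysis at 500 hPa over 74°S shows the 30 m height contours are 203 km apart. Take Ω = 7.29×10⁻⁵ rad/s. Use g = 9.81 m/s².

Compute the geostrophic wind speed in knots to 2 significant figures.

20 knots

Coriolis parameter at 74°S:
f = 2Ω sin φ = 2 × 7.29×10⁻⁵ × sin 74° = 1.40×10⁻⁴ s⁻¹
Height gradient: |∂Z/∂n| = 30 m / 203000 m = 1.48×10⁻⁴
On a pressure surface, geostrophic balance gives V_g = (g/f)|∂Z/∂n|:
V_g = 9.81 × 1.48×10⁻⁴ / 1.40×10⁻⁴ = 10.3 m/s
Converting: 10.3 m/s × 1.944 = 20 knots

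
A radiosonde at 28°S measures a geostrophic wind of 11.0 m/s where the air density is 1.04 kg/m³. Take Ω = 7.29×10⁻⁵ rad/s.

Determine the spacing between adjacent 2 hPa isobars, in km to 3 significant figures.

Coriolis parameter at 28°S:
f = 2Ω sin φ = 2 × 7.29×10⁻⁵ × sin 28° = 6.84×10⁻⁵ s⁻¹
Geostrophic balance rearranged: |∂P/∂n| = f ρ V_g
|∂P/∂n| = 6.84×10⁻⁵ × 1.04 × 11.0 = 7.83×10⁻⁴ Pa/m
Isobar spacing: Δn = ΔP/|∂P/∂n| = 200 Pa / 7.83×10⁻⁴ Pa/m = 255410 m ≈ 255 km

255 km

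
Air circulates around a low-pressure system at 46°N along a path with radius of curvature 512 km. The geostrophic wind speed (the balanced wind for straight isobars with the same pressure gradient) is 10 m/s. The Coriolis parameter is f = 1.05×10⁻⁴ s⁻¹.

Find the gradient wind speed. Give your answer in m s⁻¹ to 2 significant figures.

Around a low, centrifugal force acts outward with Coriolis, so pressure-gradient force balances both:
(1/ρ)|∂P/∂n| = fV + V²/R  →  V² + fR·V − fR·V_g = 0
With fR = 1.05×10⁻⁴ × 512×10³ m = 53.8 m/s:
V = [−fR + √((fR)² + 4 fR V_g)]/2 = [−53.8 + √(53.8² + 4×53.8×10)]/2 = 8.62 m/s
Subgeostrophic (V < V_g = 10 m/s), as expected around a low.

8.6 m s⁻¹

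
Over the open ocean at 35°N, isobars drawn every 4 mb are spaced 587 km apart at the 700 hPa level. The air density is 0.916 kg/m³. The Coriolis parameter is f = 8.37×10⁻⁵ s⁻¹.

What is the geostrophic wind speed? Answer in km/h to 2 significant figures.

Pressure gradient: |∂P/∂n| = 400 Pa / 587000 m = 6.81×10⁻⁴ Pa/m
Geostrophic balance (pressure-gradient force = Coriolis force):
V_g = (1/(fρ)) |∂P/∂n| = 6.81×10⁻⁴ / (8.37×10⁻⁵ × 0.916) = 8.89 m/s
Converting: 8.89 m/s × 3.6 = 32 km/h

32 km/h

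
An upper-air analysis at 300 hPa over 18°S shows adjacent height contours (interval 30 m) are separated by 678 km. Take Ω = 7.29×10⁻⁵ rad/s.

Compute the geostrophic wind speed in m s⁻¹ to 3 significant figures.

Coriolis parameter at 18°S:
f = 2Ω sin φ = 2 × 7.29×10⁻⁵ × sin 18° = 4.51×10⁻⁵ s⁻¹
Height gradient: |∂Z/∂n| = 30 m / 678000 m = 4.42×10⁻⁵
On a pressure surface, geostrophic balance gives V_g = (g/f)|∂Z/∂n|:
V_g = 9.81 × 4.42×10⁻⁵ / 4.51×10⁻⁵ = 9.63 m/s

9.63 m s⁻¹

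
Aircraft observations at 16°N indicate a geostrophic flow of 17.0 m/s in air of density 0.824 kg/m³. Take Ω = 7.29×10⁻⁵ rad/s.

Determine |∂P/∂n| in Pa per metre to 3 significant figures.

Coriolis parameter at 16°N:
f = 2Ω sin φ = 2 × 7.29×10⁻⁵ × sin 16° = 4.02×10⁻⁵ s⁻¹
Geostrophic balance rearranged: |∂P/∂n| = f ρ V_g
|∂P/∂n| = 4.02×10⁻⁵ × 0.824 × 17.0 = 5.63×10⁻⁴ Pa/m

5.63×10⁻⁴ Pa/m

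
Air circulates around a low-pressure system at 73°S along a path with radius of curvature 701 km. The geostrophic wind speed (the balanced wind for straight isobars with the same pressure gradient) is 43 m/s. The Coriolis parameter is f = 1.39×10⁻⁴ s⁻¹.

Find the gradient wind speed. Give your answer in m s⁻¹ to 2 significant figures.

32 m s⁻¹

Around a low, centrifugal force acts outward with Coriolis, so pressure-gradient force balances both:
(1/ρ)|∂P/∂n| = fV + V²/R  →  V² + fR·V − fR·V_g = 0
With fR = 1.39×10⁻⁴ × 701×10³ m = 97.4 m/s:
V = [−fR + √((fR)² + 4 fR V_g)]/2 = [−97.4 + √(97.4² + 4×97.4×43)]/2 = 32.3 m/s
Subgeostrophic (V < V_g = 43 m/s), as expected around a low.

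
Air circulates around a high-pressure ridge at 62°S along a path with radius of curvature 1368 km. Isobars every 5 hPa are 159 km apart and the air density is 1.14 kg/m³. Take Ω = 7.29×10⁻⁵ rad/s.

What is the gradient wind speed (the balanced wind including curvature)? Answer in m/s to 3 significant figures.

25.0 m/s

Coriolis parameter at 62°S:
f = 2Ω sin φ = 2 × 7.29×10⁻⁵ × sin 62° = 1.29×10⁻⁴ s⁻¹
Pressure gradient: |∂P/∂n| = 500 Pa / 159000 m = 3.14×10⁻³ Pa/m
Geostrophic speed: V_g = |∂P/∂n|/(fρ) = 3.14×10⁻³/(1.29×10⁻⁴ × 1.14) = 21.4 m/s
Around a high, pressure-gradient force acts outward with centrifugal, so Coriolis balances both:
fV = (1/ρ)|∂P/∂n| + V²/R  →  V² − fR·V + fR·V_g = 0
With fR = 1.29×10⁻⁴ × 1368×10³ m = 176 m/s:
V = [fR − √((fR)² − 4 fR V_g)]/2 = [176 − √(176² − 4×176×21.4)]/2 = 25 m/s
Supergeostrophic (V > V_g = 21.4 m/s), as expected around a high.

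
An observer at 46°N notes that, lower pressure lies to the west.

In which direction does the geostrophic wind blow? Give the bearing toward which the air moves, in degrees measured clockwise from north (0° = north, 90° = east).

The pressure-gradient force points toward the west (bearing 270°).
Geostrophic balance: in the Northern Hemisphere the Coriolis force deflects motion to the right, so the geostrophic wind blows 90° to the right of the pressure-gradient force (low pressure on the left).
Rotating 270° by 90° clockwise gives 000° — the wind blows toward the north.

000°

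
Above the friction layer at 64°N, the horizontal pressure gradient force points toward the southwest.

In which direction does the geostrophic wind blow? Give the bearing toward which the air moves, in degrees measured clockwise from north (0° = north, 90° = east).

The pressure-gradient force points toward the southwest (bearing 225°).
Geostrophic balance: in the Northern Hemisphere the Coriolis force deflects motion to the right, so the geostrophic wind blows 90° to the right of the pressure-gradient force (low pressure on the left).
Rotating 225° by 90° clockwise gives 315° — the wind blows toward the northwest.

315°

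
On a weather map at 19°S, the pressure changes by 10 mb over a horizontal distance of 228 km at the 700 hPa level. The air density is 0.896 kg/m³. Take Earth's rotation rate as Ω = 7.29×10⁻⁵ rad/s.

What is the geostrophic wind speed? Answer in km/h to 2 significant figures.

Coriolis parameter at 19°S:
f = 2Ω sin φ = 2 × 7.29×10⁻⁵ × sin 19° = 4.75×10⁻⁵ s⁻¹
Pressure gradient: |∂P/∂n| = 1000 Pa / 228000 m = 4.39×10⁻³ Pa/m
Geostrophic balance (pressure-gradient force = Coriolis force):
V_g = (1/(fρ)) |∂P/∂n| = 4.39×10⁻³ / (4.75×10⁻⁵ × 0.896) = 103 m/s
Converting: 103 m/s × 3.6 = 370 km/h

370 km/h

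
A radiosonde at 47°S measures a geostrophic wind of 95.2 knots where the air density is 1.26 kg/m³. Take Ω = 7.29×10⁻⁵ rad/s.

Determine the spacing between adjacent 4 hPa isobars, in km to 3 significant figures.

60.8 km

Coriolis parameter at 47°S:
f = 2Ω sin φ = 2 × 7.29×10⁻⁵ × sin 47° = 1.07×10⁻⁴ s⁻¹
Wind speed in SI: 95.2 knots = 49.0 m/s
Geostrophic balance rearranged: |∂P/∂n| = f ρ V_g
|∂P/∂n| = 1.07×10⁻⁴ × 1.26 × 49.0 = 6.58×10⁻³ Pa/m
Isobar spacing: Δn = ΔP/|∂P/∂n| = 400 Pa / 6.58×10⁻³ Pa/m = 60790 m ≈ 60.8 km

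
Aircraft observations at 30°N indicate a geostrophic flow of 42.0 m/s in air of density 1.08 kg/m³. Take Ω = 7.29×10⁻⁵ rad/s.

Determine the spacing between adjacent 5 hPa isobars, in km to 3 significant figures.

Coriolis parameter at 30°N:
f = 2Ω sin φ = 2 × 7.29×10⁻⁵ × sin 30° = 7.29×10⁻⁵ s⁻¹
Geostrophic balance rearranged: |∂P/∂n| = f ρ V_g
|∂P/∂n| = 7.29×10⁻⁵ × 1.08 × 42.0 = 3.31×10⁻³ Pa/m
Isobar spacing: Δn = ΔP/|∂P/∂n| = 500 Pa / 3.31×10⁻³ Pa/m = 151206 m ≈ 151 km

151 km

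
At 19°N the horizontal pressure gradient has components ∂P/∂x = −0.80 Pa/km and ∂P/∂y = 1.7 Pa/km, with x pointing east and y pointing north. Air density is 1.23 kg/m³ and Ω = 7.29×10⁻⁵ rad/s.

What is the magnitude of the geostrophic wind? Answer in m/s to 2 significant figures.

Coriolis parameter at 19°N:
f = 2Ω sin φ = 2 × 7.29×10⁻⁵ × sin 19° = 4.75×10⁻⁵ s⁻¹
Component geostrophic relations (x east, y north):
u_g = −(1/(fρ)) ∂P/∂y,  v_g = (1/(fρ)) ∂P/∂x
u_g = −(1.7×10⁻³)/(4.75×10⁻⁵ × 1.23) = −29.1 m/s;  v_g = (−0.80×10⁻³)/(4.75×10⁻⁵ × 1.23) = −13.7 m/s
|V_g| = √(u_g² + v_g²) = 32.2 m/s

32 m/s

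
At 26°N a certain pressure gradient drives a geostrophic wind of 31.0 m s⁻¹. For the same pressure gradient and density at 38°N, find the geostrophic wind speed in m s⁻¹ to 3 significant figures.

With the same pressure gradient and density, V_g ∝ 1/f ∝ 1/sin φ.
V₂ = V₁ · sin φ₁ / sin φ₂ = 31.0 × sin 26° / sin 38°
V₂ = 31.0 × 0.4384/0.6157 = 22.1 m s⁻¹

22.1 m s⁻¹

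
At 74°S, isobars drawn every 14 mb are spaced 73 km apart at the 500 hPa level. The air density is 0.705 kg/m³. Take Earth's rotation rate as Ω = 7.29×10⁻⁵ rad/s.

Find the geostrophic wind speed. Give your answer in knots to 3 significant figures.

Coriolis parameter at 74°S:
f = 2Ω sin φ = 2 × 7.29×10⁻⁵ × sin 74° = 1.40×10⁻⁴ s⁻¹
Pressure gradient: |∂P/∂n| = 1400 Pa / 73000 m = 1.92×10⁻² Pa/m
Geostrophic balance (pressure-gradient force = Coriolis force):
V_g = (1/(fρ)) |∂P/∂n| = 1.92×10⁻² / (1.40×10⁻⁴ × 0.705) = 194 m/s
Converting: 194 m/s × 1.944 = 377 knots

377 knots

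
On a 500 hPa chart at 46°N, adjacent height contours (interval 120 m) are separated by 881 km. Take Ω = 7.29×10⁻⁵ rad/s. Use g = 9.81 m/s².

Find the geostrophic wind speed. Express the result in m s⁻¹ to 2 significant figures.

13 m s⁻¹

Coriolis parameter at 46°N:
f = 2Ω sin φ = 2 × 7.29×10⁻⁵ × sin 46° = 1.05×10⁻⁴ s⁻¹
Height gradient: |∂Z/∂n| = 120 m / 881000 m = 1.36×10⁻⁴
On a pressure surface, geostrophic balance gives V_g = (g/f)|∂Z/∂n|:
V_g = 9.81 × 1.36×10⁻⁴ / 1.05×10⁻⁴ = 12.7 m/s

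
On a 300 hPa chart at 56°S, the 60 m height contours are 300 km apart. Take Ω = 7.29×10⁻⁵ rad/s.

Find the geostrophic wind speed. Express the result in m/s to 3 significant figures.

16.2 m/s

Coriolis parameter at 56°S:
f = 2Ω sin φ = 2 × 7.29×10⁻⁵ × sin 56° = 1.21×10⁻⁴ s⁻¹
Height gradient: |∂Z/∂n| = 60 m / 300000 m = 2.00×10⁻⁴
On a pressure surface, geostrophic balance gives V_g = (g/f)|∂Z/∂n|:
V_g = 9.81 × 2.00×10⁻⁴ / 1.21×10⁻⁴ = 16.2 m/s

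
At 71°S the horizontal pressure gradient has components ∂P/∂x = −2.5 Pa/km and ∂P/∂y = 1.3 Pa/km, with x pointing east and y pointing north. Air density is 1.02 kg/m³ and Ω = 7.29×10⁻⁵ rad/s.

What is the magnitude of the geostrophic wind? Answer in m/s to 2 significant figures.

20 m/s

Coriolis parameter at 71°S:
f = 2Ω sin φ = 2 × 7.29×10⁻⁵ × sin 71° = 1.38×10⁻⁴ s⁻¹
In the Southern Hemisphere f is negative: f = −1.38×10⁻⁴ s⁻¹.
Component geostrophic relations (x east, y north):
u_g = −(1/(fρ)) ∂P/∂y,  v_g = (1/(fρ)) ∂P/∂x
u_g = −(1.3×10⁻³)/(−1.38×10⁻⁴ × 1.02) = 9.25 m/s;  v_g = (−2.5×10⁻³)/(−1.38×10⁻⁴ × 1.02) = 17.8 m/s
|V_g| = √(u_g² + v_g²) = 20.0 m/s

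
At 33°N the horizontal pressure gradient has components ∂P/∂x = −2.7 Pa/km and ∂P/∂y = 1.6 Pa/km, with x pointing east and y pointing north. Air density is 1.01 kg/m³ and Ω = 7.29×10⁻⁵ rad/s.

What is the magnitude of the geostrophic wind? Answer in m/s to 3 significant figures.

39.1 m/s

Coriolis parameter at 33°N:
f = 2Ω sin φ = 2 × 7.29×10⁻⁵ × sin 33° = 7.94×10⁻⁵ s⁻¹
Component geostrophic relations (x east, y north):
u_g = −(1/(fρ)) ∂P/∂y,  v_g = (1/(fρ)) ∂P/∂x
u_g = −(1.6×10⁻³)/(7.94×10⁻⁵ × 1.01) = −19.9 m/s;  v_g = (−2.7×10⁻³)/(7.94×10⁻⁵ × 1.01) = −33.7 m/s
|V_g| = √(u_g² + v_g²) = 39.1 m/s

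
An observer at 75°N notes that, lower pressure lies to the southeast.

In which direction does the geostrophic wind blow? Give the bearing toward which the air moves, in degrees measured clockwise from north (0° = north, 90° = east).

The pressure-gradient force points toward the southeast (bearing 135°).
Geostrophic balance: in the Northern Hemisphere the Coriolis force deflects motion to the right, so the geostrophic wind blows 90° to the right of the pressure-gradient force (low pressure on the left).
Rotating 135° by 90° clockwise gives 225° — the wind blows toward the southwest.

225°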